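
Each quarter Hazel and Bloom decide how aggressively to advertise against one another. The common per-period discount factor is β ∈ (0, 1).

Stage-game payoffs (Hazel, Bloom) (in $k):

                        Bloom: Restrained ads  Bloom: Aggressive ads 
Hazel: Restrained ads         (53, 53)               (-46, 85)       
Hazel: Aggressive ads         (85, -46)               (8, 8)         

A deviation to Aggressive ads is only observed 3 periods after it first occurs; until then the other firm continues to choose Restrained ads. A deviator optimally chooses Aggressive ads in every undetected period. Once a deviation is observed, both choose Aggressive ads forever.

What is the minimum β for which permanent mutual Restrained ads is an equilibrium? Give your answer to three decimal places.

0.746

The best deviation is to choose Aggressive ads for all 3 undetected periods, earning 85 each, then 8 forever once detected.
Deviation value: 85(1−β^3)/(1−β) + 8β^3/(1−β); cooperation value: 53/(1−β).
IC: 53 ≥ 85(1−β^3) + 8β^3 = 85 − 77β^3.
So β^3 ≥ 32/77, giving β ≥ (32/77)^(1/3) ≈ 0.746.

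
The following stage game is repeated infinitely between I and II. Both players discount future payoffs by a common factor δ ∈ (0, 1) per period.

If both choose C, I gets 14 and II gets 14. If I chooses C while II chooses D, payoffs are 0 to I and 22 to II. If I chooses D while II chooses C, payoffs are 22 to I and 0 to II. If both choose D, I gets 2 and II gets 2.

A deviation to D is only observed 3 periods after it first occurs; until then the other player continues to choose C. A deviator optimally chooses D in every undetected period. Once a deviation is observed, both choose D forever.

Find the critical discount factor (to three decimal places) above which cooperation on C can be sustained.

0.737

Deviating for the 3 undetected periods gains 22−14 = 8 per period over cooperation, then loses 14−2 = 12 per period forever once punishment starts.
Gain: 8(1 + δ + … + δ^2); loss: 12·δ^3/(1−δ).
No profitable deviation ⇔ 8(1−δ^3) ≤ 12·δ^3, i.e. δ^3 ≥ 8/(8+12) = 2/5.
Hence δ ≥ (2/5)^(1/3) ≈ 0.737.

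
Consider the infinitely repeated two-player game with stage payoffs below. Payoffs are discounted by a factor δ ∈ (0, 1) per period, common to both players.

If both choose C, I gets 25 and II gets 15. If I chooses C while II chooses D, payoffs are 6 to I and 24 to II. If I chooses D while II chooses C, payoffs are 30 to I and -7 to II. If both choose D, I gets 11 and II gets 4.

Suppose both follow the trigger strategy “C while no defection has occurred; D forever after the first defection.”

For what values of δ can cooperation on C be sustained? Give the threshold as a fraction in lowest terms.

9/20

I's threshold: (30−25)/(30−11) = 5/19.
II's threshold: (24−15)/(24−4) = 9/20.
5/19 < 9/20, so II binds and δ* = 9/20.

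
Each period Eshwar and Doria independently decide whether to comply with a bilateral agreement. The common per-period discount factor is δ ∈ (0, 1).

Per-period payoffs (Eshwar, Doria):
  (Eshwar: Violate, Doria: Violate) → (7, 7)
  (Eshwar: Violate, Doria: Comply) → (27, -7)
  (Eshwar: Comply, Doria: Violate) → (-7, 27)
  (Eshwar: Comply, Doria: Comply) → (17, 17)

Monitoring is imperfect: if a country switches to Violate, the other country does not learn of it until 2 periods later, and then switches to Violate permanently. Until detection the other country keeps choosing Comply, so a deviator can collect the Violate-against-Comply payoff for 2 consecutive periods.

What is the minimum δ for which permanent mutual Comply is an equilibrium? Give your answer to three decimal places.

Deviating for the 2 undetected periods gains 27−17 = 10 per period over cooperation, then loses 17−7 = 10 per period forever once punishment starts.
Gain: 10(1 + δ + … + δ^1); loss: 10·δ^2/(1−δ).
No profitable deviation ⇔ 10(1−δ^2) ≤ 10·δ^2, i.e. δ^2 ≥ 10/(10+10) = 1/2.
Hence δ ≥ (1/2)^(1/2) ≈ 0.707.

0.707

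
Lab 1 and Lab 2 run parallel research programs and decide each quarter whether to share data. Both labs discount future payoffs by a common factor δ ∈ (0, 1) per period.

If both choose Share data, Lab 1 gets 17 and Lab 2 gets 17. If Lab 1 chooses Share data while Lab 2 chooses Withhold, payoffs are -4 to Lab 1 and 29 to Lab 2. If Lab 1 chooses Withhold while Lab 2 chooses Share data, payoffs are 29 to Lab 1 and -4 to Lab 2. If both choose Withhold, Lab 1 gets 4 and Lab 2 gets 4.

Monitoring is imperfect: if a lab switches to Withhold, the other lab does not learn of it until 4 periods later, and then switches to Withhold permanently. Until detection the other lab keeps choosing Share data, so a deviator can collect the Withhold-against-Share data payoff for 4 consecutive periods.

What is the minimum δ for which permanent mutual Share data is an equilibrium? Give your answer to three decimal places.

0.832

A deviator earns 29 for 4 periods, then 4 forever; cooperating earns 17 forever. Multiplying the IC by (1−δ):
17 ≥ 29(1−δ^4) + 4δ^4, so 25·δ^4 ≥ 12 and δ^4 ≥ 12/25.
δ ≥ (12/25)^(1/4) ≈ 0.832.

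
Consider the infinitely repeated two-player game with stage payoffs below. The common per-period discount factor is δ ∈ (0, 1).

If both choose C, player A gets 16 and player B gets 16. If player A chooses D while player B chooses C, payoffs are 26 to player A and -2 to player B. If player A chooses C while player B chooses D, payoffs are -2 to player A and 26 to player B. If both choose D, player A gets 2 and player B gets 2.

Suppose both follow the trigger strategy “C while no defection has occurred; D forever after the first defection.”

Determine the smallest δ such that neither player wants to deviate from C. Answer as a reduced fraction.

16/(1−δ) ≥ 26 + 2δ/(1−δ)
16 ≥ 26 − 24δ
δ ≥ 10/24 = 5/12.

5/12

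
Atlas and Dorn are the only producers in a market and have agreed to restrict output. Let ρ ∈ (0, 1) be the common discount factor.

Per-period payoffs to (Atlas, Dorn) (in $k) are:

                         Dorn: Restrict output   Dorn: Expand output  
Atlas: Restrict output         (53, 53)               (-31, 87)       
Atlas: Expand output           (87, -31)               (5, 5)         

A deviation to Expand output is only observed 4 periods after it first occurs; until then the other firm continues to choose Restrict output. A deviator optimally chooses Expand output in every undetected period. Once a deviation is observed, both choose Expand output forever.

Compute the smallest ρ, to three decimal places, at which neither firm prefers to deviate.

0.802

Deviating for the 4 undetected periods gains 87−53 = 34 per period over cooperation, then loses 53−5 = 48 per period forever once punishment starts.
Gain: 34(1 + ρ + … + ρ^3); loss: 48·ρ^4/(1−ρ).
No profitable deviation ⇔ 34(1−ρ^4) ≤ 48·ρ^4, i.e. ρ^4 ≥ 34/(34+48) = 17/41.
Hence ρ ≥ (17/41)^(1/4) ≈ 0.802.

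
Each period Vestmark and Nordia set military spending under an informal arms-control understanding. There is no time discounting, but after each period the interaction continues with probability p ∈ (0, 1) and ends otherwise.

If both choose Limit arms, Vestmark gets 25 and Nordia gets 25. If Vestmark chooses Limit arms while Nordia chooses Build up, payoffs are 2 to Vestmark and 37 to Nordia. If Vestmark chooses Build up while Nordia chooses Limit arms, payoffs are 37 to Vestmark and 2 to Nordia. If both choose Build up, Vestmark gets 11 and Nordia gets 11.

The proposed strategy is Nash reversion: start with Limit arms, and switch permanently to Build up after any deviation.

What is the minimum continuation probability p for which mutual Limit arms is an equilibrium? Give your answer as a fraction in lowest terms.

6/13

With no time discounting, the continuation probability p plays the role of the discount factor.
Grim-trigger IC: 25/(1−p) ≥ 37 + 11p/(1−p) ⇒ p ≥ (37−25)/(37−11) = 6/13.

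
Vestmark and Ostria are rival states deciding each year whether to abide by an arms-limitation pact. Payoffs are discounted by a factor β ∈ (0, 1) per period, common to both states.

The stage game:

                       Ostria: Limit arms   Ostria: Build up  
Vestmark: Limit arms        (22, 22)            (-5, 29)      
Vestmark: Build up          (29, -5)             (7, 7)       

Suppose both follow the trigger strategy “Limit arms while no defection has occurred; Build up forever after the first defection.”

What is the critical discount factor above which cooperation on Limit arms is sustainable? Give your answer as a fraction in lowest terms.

Cooperation forever yields 22 each period: 22/(1−β).
Deviating yields 29 once, then 7 forever: 29 + 7β/(1−β).
No profitable deviation requires 22/(1−β) ≥ 29 + 7β/(1−β).
Multiplying by (1−β): 22 ≥ 29(1−β) + 7β = 29 − 22β.
So 22β ≥ 7, i.e. β ≥ 7/22.

7/22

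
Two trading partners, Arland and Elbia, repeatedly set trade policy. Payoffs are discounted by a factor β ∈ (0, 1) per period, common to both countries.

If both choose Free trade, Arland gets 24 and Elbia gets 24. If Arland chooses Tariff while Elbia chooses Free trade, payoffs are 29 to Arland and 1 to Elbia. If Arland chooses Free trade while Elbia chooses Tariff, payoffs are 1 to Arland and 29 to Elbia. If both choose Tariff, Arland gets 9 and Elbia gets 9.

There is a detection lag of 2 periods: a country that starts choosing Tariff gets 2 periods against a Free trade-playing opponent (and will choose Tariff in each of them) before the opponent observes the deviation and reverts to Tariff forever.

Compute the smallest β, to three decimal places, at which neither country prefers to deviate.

The best deviation is to choose Tariff for all 2 undetected periods, earning 29 each, then 9 forever once detected.
Deviation value: 29(1−β^2)/(1−β) + 9β^2/(1−β); cooperation value: 24/(1−β).
IC: 24 ≥ 29(1−β^2) + 9β^2 = 29 − 20β^2.
So β^2 ≥ 5/20 = 1/4, giving β ≥ (1/4)^(1/2) ≈ 0.500.

0.500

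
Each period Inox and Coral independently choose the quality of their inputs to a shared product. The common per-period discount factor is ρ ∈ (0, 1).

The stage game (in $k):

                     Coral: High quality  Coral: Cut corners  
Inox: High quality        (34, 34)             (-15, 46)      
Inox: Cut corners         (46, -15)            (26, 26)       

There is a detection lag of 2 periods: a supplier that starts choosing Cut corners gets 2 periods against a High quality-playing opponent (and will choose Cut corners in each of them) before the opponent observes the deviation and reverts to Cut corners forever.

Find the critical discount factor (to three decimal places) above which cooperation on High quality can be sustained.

A deviator earns 46 for 2 periods, then 26 forever; cooperating earns 34 forever. Multiplying the IC by (1−ρ):
34 ≥ 46(1−ρ^2) + 26ρ^2, so 20·ρ^2 ≥ 12 and ρ^2 ≥ 3/5.
ρ ≥ (3/5)^(1/2) ≈ 0.775.

0.775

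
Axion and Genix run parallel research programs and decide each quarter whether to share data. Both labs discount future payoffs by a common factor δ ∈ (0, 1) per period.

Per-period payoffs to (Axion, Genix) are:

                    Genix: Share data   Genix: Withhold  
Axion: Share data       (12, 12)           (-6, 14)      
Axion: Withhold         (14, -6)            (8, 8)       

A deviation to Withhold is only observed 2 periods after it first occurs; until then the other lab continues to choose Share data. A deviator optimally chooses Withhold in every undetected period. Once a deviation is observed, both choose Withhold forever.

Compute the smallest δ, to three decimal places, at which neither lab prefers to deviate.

0.577

Deviating for the 2 undetected periods gains 14−12 = 2 per period over cooperation, then loses 12−8 = 4 per period forever once punishment starts.
Gain: 2(1 + δ + … + δ^1); loss: 4·δ^2/(1−δ).
No profitable deviation ⇔ 2(1−δ^2) ≤ 4·δ^2, i.e. δ^2 ≥ 2/(2+4) = 1/3.
Hence δ ≥ (1/3)^(1/2) ≈ 0.577.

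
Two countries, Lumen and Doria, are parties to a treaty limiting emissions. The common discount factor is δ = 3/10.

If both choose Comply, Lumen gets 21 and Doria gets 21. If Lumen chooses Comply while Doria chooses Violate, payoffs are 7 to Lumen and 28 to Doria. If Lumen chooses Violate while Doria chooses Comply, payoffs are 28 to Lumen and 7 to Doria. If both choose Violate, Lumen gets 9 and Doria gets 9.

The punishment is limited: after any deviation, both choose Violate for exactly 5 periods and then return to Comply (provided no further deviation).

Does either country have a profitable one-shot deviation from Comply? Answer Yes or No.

A one-shot deviation gives 28 now, then 9 for 5 periods, then back to 21.
Gain from deviating: (28−21) today; loss: (21−9) in each of the next 5 periods.
No-deviation condition: (21−9)(δ+…+δ^5) ≥ 28−21, i.e. δ+…+δ^5 ≥ 7/12.
At δ = 3/10: δ+…+δ^5 = 0.4275 < 0.5833.
So cooperation is not sustainable.

Yes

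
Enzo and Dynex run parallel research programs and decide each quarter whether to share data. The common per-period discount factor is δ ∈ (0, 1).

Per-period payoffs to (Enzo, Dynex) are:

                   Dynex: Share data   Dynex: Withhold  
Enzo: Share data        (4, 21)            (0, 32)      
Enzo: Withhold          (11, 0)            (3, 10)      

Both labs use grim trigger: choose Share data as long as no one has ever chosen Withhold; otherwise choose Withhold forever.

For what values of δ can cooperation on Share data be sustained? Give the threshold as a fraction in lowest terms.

Enzo's threshold: (11−4)/(11−3) = 7/8.
Dynex's threshold: (32−21)/(32−10) = 1/2.
7/8 > 1/2, so Enzo binds and δ* = 7/8.

7/8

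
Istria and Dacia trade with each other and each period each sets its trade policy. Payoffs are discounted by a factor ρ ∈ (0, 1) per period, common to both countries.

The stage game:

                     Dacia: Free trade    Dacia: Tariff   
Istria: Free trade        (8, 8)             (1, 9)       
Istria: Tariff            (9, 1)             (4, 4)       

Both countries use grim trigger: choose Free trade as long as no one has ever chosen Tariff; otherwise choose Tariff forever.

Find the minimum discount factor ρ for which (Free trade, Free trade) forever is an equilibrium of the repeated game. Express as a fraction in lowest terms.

1/5

One-period gain from deviating is 9 − 8 = 1. The loss is 8 − 4 = 4 in every subsequent period, with present value 4·ρ/(1−ρ).
Deviation is unprofitable when 4·ρ/(1−ρ) ≥ 1, i.e. ρ/(1−ρ) ≥ 1/4.
Equivalently ρ ≥ 1/(1+4) = 1/5.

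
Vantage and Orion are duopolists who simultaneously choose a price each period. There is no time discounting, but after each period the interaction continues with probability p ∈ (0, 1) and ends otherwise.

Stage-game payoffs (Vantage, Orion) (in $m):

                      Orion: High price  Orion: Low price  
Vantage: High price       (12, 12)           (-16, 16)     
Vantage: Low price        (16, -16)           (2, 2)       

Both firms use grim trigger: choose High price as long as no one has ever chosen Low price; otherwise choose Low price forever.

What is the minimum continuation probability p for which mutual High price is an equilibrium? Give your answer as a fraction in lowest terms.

2/7

Expected cooperation value is 12 + p·12 + p²·12 + … = 12/(1−p); deviation gives 16 + p·2/(1−p).
12 ≥ 16(1−p) + 2p ⇒ 14p ≥ 4 ⇒ p ≥ 4/14 = 2/7.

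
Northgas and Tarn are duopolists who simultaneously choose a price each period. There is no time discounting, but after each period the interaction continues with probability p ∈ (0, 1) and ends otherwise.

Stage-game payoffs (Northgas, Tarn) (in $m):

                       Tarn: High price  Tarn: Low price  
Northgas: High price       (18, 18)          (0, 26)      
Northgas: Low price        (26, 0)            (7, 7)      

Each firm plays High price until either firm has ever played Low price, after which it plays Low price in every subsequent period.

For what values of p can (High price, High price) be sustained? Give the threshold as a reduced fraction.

8/19

With no time discounting, the continuation probability p plays the role of the discount factor.
Grim-trigger IC: 18/(1−p) ≥ 26 + 7p/(1−p) ⇒ p ≥ (26−18)/(26−7) = 8/19.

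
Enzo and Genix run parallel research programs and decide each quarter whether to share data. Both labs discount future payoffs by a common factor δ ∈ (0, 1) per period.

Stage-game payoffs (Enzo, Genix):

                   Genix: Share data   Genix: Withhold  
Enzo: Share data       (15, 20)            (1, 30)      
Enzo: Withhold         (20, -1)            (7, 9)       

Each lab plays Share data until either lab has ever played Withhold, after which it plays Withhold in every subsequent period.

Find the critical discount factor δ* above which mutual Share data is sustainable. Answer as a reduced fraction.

Enzo's threshold: (20−15)/(20−7) = 5/13.
Genix's threshold: (30−20)/(30−9) = 10/21.
5/13 < 10/21, so Genix binds and δ* = 10/21.

10/21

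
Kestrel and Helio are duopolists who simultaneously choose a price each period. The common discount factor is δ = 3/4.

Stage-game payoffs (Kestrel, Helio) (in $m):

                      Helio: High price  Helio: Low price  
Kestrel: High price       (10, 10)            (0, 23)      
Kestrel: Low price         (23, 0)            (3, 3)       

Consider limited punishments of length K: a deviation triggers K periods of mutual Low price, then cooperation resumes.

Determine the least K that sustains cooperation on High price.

4

IC: δ(1−δ^K)/(1−δ) ≥ (23−10)/(10−3) = 13/7.
With δ = 3/4: need 1 − δ^K ≥ 13/7·(1−3/4)/(3/4), i.e. δ^K ≤ 0.3810.
Since (3/4)^3 = 0.4219 and (3/4)^4 = 0.3164, the smallest such K is 4.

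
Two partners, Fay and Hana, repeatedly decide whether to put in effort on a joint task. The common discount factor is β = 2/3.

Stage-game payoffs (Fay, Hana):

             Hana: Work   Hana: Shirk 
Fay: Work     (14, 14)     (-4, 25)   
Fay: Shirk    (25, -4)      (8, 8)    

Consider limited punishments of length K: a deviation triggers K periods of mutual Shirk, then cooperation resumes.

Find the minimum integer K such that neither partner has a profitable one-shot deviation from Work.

7

No profitable deviation requires (14−8)(β+…+β^K) ≥ 25−14, i.e. β+…+β^K ≥ 11/6 ≈ 1.8333.
With β = 2/3, the partial sums are K=1: 0.6667, K=2: 1.1111, …, K=5: 1.7366, K=6: 1.8244, K=7: 1.8829.
K = 7 is the first length at which the sum reaches 1.8333.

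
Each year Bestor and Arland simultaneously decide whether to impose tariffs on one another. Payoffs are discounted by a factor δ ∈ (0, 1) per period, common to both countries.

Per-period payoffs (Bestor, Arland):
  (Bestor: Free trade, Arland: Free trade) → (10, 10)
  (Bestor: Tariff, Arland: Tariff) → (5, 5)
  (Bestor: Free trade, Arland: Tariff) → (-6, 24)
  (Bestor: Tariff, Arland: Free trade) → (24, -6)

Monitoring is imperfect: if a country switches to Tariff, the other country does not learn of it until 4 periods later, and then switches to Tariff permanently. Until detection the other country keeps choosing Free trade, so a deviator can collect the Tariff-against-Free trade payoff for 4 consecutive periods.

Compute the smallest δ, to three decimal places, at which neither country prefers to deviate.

0.926

The best deviation is to choose Tariff for all 4 undetected periods, earning 24 each, then 5 forever once detected.
Deviation value: 24(1−δ^4)/(1−δ) + 5δ^4/(1−δ); cooperation value: 10/(1−δ).
IC: 10 ≥ 24(1−δ^4) + 5δ^4 = 24 − 19δ^4.
So δ^4 ≥ 14/19, giving δ ≥ (14/19)^(1/4) ≈ 0.926.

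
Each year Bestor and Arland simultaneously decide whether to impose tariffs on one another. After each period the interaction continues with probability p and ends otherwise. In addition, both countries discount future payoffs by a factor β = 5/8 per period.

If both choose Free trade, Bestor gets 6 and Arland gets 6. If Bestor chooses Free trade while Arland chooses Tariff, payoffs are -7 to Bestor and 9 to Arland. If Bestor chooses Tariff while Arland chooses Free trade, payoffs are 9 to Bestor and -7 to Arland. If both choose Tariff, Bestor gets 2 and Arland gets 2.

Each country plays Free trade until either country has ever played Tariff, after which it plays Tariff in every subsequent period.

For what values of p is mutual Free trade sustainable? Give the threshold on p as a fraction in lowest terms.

Expected continuation weight on next period's payoff is β·p = 5/8·p, which plays the role of the discount factor.
Cooperation requires 5/8·p ≥ (9−6)/(9−2) = 3/7, hence p ≥ 24/35.

24/35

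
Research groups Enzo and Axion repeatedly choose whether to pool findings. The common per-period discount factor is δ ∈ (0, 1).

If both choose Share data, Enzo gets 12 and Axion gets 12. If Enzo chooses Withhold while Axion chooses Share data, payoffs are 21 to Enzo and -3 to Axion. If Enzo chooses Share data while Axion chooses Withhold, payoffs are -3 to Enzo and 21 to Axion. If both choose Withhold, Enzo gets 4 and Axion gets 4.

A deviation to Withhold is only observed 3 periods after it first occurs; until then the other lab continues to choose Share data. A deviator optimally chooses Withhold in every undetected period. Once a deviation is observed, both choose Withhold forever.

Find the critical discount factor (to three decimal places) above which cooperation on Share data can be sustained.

Deviating for the 3 undetected periods gains 21−12 = 9 per period over cooperation, then loses 12−4 = 8 per period forever once punishment starts.
Gain: 9(1 + δ + … + δ^2); loss: 8·δ^3/(1−δ).
No profitable deviation ⇔ 9(1−δ^3) ≤ 8·δ^3, i.e. δ^3 ≥ 9/(9+8) = 9/17.
Hence δ ≥ (9/17)^(1/3) ≈ 0.809.

0.809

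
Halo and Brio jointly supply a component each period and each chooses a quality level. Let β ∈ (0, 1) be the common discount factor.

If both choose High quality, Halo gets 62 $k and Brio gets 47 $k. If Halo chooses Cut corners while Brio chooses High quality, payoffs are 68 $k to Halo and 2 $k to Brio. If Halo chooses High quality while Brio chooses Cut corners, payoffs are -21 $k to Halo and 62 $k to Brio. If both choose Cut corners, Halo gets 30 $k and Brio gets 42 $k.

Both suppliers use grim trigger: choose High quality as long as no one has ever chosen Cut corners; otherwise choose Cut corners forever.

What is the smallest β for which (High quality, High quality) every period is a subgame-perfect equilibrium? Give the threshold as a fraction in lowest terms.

3/4

For Halo: deviation gain 68−62 = 6, per-period punishment loss 62−30 = 32. IC gives β ≥ 6/38 = 3/19.
For Brio: gain 15, loss 5 per period, so β ≥ 15/20 = 3/4.
The tighter constraint is Brio's, so cooperation needs β ≥ 3/4.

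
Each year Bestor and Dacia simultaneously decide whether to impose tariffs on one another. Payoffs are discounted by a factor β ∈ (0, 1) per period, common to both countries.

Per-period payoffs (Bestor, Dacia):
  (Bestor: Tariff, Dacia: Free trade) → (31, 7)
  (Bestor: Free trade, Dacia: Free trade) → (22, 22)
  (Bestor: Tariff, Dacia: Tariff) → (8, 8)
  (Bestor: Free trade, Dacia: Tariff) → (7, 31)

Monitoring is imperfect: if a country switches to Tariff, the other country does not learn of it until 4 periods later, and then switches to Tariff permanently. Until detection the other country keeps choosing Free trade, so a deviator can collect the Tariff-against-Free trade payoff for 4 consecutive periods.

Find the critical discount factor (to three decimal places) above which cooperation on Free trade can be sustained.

0.791

A deviator earns 31 for 4 periods, then 8 forever; cooperating earns 22 forever. Multiplying the IC by (1−β):
22 ≥ 31(1−β^4) + 8β^4, so 23·β^4 ≥ 9 and β^4 ≥ 9/23.
β ≥ (9/23)^(1/4) ≈ 0.791.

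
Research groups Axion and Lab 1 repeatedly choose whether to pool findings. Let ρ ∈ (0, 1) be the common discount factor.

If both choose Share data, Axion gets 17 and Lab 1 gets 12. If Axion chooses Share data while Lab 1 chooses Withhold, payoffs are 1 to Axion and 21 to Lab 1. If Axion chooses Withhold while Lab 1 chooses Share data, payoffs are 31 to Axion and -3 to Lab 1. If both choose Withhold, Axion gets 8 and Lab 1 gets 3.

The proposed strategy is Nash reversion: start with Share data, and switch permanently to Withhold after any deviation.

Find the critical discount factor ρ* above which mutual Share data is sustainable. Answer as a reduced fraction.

Axion's threshold: (31−17)/(31−8) = 14/23.
Lab 1's threshold: (21−12)/(21−3) = 1/2.
14/23 > 1/2, so Axion binds and ρ* = 14/23.

14/23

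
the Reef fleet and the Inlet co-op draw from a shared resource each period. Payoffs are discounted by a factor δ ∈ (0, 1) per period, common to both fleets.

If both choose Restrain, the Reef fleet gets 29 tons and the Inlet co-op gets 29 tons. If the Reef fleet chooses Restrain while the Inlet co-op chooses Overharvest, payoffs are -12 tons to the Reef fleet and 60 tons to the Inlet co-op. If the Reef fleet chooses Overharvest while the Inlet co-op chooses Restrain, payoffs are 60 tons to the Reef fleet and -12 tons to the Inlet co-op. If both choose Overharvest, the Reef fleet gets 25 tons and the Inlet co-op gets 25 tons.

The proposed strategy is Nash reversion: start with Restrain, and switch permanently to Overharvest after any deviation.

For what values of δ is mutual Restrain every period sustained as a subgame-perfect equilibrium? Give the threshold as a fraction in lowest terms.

31/35

Cooperation forever yields 29 each period: 29/(1−δ).
Deviating yields 60 once, then 25 forever: 60 + 25δ/(1−δ).
No profitable deviation requires 29/(1−δ) ≥ 60 + 25δ/(1−δ).
Multiplying by (1−δ): 29 ≥ 60(1−δ) + 25δ = 60 − 35δ.
So 35δ ≥ 31, i.e. δ ≥ 31/35.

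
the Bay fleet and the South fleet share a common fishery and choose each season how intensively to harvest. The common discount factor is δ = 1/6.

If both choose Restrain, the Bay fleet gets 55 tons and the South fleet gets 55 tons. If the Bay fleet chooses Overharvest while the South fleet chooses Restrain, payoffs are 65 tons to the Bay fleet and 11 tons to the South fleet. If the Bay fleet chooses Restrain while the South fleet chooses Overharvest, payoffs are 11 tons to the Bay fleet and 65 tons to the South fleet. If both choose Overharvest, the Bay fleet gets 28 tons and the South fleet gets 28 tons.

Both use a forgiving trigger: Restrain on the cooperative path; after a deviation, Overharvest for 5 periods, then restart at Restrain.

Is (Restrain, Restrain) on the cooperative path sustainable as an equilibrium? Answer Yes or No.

Comparing payoff streams over the 6 periods until play realigns: cooperate → 55(1+δ+…+δ^5); deviate → 65 + 28(δ+…+δ^5).
Cooperation is sustained iff (55−28)(δ+…+δ^5) ≥ 65−55.
δ+…+δ^5 = 1/6·(1−(1/6)^5)/(1−1/6) = 0.2000, and (65−55)/(55−28) = 0.3704.
0.2000 < 0.3704, so cooperation is not sustainable.

No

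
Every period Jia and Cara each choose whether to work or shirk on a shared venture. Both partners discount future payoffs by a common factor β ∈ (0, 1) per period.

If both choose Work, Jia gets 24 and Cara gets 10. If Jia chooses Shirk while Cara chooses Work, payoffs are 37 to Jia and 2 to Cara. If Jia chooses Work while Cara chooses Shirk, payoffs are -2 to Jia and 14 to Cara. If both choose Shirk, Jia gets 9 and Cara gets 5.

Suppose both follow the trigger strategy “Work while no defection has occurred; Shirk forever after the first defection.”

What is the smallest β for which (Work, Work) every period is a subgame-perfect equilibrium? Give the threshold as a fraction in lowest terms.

For Jia: deviation gain 37−24 = 13, per-period punishment loss 24−9 = 15. IC gives β ≥ 13/28.
For Cara: gain 4, loss 5 per period, so β ≥ 4/9.
The tighter constraint is Jia's, so cooperation needs β ≥ 13/28.

13/28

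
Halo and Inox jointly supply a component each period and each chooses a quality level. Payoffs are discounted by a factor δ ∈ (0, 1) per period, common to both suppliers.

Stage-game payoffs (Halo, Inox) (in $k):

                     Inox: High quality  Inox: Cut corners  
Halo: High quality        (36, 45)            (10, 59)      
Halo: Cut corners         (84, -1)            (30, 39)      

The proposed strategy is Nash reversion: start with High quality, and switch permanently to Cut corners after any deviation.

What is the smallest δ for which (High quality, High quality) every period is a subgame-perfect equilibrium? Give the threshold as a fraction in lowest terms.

For Halo: deviation gain 84−36 = 48, per-period punishment loss 36−30 = 6. IC gives δ ≥ 48/54 = 8/9.
For Inox: gain 14, loss 6 per period, so δ ≥ 14/20 = 7/10.
The tighter constraint is Halo's, so cooperation needs δ ≥ 8/9.

8/9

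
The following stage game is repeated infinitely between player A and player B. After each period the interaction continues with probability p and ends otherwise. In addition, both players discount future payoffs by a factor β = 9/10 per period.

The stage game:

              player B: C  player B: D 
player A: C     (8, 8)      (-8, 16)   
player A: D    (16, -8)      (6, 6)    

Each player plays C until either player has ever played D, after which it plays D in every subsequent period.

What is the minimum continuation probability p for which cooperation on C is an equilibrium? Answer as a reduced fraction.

8/9

With continuation probability p and discount β, the effective per-period discount factor is βp.
Grim-trigger IC: βp ≥ (16−8)/(16−6) = 4/5.
So p ≥ (4/5)/(9/10) = 8/9.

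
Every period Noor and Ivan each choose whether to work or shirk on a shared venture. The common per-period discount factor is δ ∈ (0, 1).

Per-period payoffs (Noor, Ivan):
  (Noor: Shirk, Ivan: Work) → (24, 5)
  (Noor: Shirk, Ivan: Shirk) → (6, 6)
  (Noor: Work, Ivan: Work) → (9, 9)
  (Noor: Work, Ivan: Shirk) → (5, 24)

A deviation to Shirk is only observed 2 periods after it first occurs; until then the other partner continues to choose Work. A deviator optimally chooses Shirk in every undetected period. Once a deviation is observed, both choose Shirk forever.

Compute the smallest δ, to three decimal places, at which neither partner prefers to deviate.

0.913

The best deviation is to choose Shirk for all 2 undetected periods, earning 24 each, then 6 forever once detected.
Deviation value: 24(1−δ^2)/(1−δ) + 6δ^2/(1−δ); cooperation value: 9/(1−δ).
IC: 9 ≥ 24(1−δ^2) + 6δ^2 = 24 − 18δ^2.
So δ^2 ≥ 15/18 = 5/6, giving δ ≥ (5/6)^(1/2) ≈ 0.913.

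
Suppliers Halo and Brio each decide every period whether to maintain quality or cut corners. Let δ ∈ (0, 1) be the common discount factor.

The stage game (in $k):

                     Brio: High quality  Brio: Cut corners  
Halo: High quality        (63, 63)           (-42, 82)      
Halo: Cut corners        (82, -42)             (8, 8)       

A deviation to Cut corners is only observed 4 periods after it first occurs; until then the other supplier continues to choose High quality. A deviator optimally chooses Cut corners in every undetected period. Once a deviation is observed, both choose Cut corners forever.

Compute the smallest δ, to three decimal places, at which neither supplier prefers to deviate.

0.712

Deviating for the 4 undetected periods gains 82−63 = 19 per period over cooperation, then loses 63−8 = 55 per period forever once punishment starts.
Gain: 19(1 + δ + … + δ^3); loss: 55·δ^4/(1−δ).
No profitable deviation ⇔ 19(1−δ^4) ≤ 55·δ^4, i.e. δ^4 ≥ 19/(19+55) = 19/74.
Hence δ ≥ (19/74)^(1/4) ≈ 0.712.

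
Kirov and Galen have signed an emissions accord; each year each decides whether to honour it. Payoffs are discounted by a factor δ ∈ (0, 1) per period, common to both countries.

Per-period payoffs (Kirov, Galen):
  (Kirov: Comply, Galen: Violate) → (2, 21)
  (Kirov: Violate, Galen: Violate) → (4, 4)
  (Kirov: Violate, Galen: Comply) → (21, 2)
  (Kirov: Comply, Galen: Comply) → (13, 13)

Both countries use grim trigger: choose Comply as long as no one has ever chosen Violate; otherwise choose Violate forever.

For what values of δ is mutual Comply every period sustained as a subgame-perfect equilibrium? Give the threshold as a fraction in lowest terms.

One-period gain from deviating is 21 − 13 = 8. The loss is 13 − 4 = 9 in every subsequent period, with present value 9·δ/(1−δ).
Deviation is unprofitable when 9·δ/(1−δ) ≥ 8, i.e. δ/(1−δ) ≥ 8/9.
Equivalently δ ≥ 8/(8+9) = 8/17.

8/17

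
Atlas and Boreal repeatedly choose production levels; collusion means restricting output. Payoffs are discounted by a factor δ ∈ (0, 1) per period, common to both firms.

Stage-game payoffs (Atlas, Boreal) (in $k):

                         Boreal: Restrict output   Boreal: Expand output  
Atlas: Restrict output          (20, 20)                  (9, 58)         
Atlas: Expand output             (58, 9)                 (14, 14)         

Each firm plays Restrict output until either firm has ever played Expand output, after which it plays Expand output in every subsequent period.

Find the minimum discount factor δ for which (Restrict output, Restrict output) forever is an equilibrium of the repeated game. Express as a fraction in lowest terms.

19/22

One-period gain from deviating is 58 − 20 = 38. The loss is 20 − 14 = 6 in every subsequent period, with present value 6·δ/(1−δ).
Deviation is unprofitable when 6·δ/(1−δ) ≥ 38, i.e. δ/(1−δ) ≥ 19/3.
Equivalently δ ≥ 38/(38+6) = 19/22.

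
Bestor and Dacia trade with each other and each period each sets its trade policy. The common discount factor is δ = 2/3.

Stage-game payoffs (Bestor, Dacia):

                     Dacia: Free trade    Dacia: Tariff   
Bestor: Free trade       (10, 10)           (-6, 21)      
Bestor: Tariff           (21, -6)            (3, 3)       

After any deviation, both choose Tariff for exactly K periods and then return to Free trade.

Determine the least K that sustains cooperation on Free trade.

No profitable deviation requires (10−3)(δ+…+δ^K) ≥ 21−10, i.e. δ+…+δ^K ≥ 11/7 ≈ 1.5714.
With δ = 2/3, the partial sums are K=1: 0.6667, K=2: 1.1111, K=3: 1.4074, K=4: 1.6049.
K = 4 is the first length at which the sum reaches 1.5714.

4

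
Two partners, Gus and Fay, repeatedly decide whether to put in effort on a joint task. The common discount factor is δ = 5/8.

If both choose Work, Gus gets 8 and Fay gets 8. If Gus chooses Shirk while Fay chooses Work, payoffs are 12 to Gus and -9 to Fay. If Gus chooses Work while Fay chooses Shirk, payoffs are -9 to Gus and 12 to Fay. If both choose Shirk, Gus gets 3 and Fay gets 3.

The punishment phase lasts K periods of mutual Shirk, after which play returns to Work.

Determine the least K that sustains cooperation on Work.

IC: δ(1−δ^K)/(1−δ) ≥ (12−8)/(8−3) = 4/5.
With δ = 5/8: need 1 − δ^K ≥ 4/5·(1−5/8)/(5/8), i.e. δ^K ≤ 0.5200.
Since (5/8)^1 = 0.6250 and (5/8)^2 = 0.3906, the smallest such K is 2.

2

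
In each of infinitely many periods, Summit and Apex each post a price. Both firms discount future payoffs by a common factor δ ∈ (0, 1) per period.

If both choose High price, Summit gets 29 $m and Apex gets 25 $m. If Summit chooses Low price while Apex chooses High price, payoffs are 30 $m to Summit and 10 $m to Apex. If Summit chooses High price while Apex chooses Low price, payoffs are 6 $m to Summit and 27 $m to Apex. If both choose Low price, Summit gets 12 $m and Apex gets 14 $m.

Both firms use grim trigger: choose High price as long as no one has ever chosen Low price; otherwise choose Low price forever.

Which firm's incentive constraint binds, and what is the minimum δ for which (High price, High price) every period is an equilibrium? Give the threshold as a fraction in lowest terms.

Apex; δ ≥ 2/13

Summit's threshold: (30−29)/(30−12) = 1/18.
Apex's threshold: (27−25)/(27−14) = 2/13.
1/18 < 2/13, so Apex binds and δ* = 2/13.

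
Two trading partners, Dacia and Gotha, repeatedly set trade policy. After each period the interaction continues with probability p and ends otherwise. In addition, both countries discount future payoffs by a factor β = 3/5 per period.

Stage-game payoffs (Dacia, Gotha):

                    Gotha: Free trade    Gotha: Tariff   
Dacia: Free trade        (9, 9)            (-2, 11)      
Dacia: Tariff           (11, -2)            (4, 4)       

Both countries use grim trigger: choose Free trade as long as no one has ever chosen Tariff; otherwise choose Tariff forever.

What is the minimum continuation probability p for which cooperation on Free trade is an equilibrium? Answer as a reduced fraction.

With continuation probability p and discount β, the effective per-period discount factor is βp.
Grim-trigger IC: βp ≥ (11−9)/(11−4) = 2/7.
So p ≥ (2/7)/(3/5) = 10/21.

10/21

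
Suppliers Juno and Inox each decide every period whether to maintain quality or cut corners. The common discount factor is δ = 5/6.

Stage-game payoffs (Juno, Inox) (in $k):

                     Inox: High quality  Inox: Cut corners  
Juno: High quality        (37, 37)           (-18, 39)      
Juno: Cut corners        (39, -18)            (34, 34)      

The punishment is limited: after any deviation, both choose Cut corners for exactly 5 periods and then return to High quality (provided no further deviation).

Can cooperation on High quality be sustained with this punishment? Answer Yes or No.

Comparing payoff streams over the 6 periods until play realigns: cooperate → 37(1+δ+…+δ^5); deviate → 39 + 34(δ+…+δ^5).
Cooperation is sustained iff (37−34)(δ+…+δ^5) ≥ 39−37.
δ+…+δ^5 = 5/6·(1−(5/6)^5)/(1−5/6) = 2.9906, and (39−37)/(37−34) = 0.6667.
2.9906 ≥ 0.6667, so cooperation is sustainable.

Yes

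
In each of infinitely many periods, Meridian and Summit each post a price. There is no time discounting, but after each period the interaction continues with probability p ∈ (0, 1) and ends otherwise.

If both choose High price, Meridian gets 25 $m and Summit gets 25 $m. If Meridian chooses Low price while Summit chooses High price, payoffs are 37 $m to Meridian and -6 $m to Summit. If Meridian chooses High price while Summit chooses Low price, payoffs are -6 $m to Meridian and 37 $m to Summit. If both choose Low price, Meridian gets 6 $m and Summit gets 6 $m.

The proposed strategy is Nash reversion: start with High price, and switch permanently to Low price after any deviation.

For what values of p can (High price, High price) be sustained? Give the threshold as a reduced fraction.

12/31

Expected cooperation value is 25 + p·25 + p²·25 + … = 25/(1−p); deviation gives 37 + p·6/(1−p).
25 ≥ 37(1−p) + 6p ⇒ 31p ≥ 12 ⇒ p ≥ 12/31.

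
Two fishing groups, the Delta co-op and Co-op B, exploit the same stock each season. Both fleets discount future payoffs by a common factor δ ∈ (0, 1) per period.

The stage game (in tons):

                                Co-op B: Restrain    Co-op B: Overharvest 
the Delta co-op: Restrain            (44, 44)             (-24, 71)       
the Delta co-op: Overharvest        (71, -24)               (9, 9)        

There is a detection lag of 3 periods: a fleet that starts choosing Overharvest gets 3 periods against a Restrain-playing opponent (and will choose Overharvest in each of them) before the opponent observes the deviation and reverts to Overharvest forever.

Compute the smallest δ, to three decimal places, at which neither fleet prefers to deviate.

0.758

A deviator earns 71 for 3 periods, then 9 forever; cooperating earns 44 forever. Multiplying the IC by (1−δ):
44 ≥ 71(1−δ^3) + 9δ^3, so 62·δ^3 ≥ 27 and δ^3 ≥ 27/62.
δ ≥ (27/62)^(1/3) ≈ 0.758.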